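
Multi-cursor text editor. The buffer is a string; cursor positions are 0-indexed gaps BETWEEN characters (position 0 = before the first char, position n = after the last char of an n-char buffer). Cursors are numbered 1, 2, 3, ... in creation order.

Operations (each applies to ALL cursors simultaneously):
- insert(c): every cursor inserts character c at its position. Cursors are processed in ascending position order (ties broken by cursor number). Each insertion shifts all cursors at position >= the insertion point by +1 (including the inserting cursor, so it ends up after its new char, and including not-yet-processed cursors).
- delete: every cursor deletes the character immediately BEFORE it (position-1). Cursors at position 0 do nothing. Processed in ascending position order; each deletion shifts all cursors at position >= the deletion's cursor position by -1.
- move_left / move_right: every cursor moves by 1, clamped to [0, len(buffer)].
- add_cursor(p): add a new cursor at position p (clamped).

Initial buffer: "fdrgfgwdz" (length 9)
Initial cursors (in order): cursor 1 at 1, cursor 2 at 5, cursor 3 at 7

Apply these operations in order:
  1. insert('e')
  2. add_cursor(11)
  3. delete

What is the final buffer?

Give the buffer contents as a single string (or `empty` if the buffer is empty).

After op 1 (insert('e')): buffer="fedrgfegwedz" (len 12), cursors c1@2 c2@7 c3@10, authorship .1....2..3..
After op 2 (add_cursor(11)): buffer="fedrgfegwedz" (len 12), cursors c1@2 c2@7 c3@10 c4@11, authorship .1....2..3..
After op 3 (delete): buffer="fdrgfgwz" (len 8), cursors c1@1 c2@5 c3@7 c4@7, authorship ........

Answer: fdrgfgwz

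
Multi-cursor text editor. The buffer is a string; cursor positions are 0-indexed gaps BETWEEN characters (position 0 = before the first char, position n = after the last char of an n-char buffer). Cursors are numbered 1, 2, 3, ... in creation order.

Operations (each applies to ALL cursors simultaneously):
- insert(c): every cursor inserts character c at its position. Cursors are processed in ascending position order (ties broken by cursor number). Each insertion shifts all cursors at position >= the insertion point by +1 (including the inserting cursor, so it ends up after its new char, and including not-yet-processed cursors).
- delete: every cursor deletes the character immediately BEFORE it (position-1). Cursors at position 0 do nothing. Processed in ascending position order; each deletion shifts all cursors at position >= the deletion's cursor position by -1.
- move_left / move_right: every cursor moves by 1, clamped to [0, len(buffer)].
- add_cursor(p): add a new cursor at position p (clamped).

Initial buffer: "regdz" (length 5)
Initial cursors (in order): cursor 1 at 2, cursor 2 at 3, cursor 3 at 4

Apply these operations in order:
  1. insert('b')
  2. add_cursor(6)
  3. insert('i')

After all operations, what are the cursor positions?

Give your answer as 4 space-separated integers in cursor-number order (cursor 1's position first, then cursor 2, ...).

Answer: 4 7 11 9

Derivation:
After op 1 (insert('b')): buffer="rebgbdbz" (len 8), cursors c1@3 c2@5 c3@7, authorship ..1.2.3.
After op 2 (add_cursor(6)): buffer="rebgbdbz" (len 8), cursors c1@3 c2@5 c4@6 c3@7, authorship ..1.2.3.
After op 3 (insert('i')): buffer="rebigbidibiz" (len 12), cursors c1@4 c2@7 c4@9 c3@11, authorship ..11.22.433.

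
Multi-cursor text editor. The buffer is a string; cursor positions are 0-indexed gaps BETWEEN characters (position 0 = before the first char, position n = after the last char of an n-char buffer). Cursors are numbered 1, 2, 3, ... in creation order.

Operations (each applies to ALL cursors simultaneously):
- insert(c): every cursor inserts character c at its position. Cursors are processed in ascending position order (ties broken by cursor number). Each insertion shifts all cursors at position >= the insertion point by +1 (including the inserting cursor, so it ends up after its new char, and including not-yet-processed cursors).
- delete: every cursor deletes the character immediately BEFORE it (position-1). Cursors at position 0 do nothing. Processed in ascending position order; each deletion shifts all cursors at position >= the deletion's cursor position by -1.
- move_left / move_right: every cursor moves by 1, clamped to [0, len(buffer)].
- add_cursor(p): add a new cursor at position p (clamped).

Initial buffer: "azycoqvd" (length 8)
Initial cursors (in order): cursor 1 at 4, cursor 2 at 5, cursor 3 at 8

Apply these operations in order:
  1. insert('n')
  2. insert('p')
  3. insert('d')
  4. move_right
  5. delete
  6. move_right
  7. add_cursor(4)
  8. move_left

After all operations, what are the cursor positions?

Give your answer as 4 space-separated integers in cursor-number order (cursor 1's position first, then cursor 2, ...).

After op 1 (insert('n')): buffer="azycnonqvdn" (len 11), cursors c1@5 c2@7 c3@11, authorship ....1.2...3
After op 2 (insert('p')): buffer="azycnponpqvdnp" (len 14), cursors c1@6 c2@9 c3@14, authorship ....11.22...33
After op 3 (insert('d')): buffer="azycnpdonpdqvdnpd" (len 17), cursors c1@7 c2@11 c3@17, authorship ....111.222...333
After op 4 (move_right): buffer="azycnpdonpdqvdnpd" (len 17), cursors c1@8 c2@12 c3@17, authorship ....111.222...333
After op 5 (delete): buffer="azycnpdnpdvdnp" (len 14), cursors c1@7 c2@10 c3@14, authorship ....111222..33
After op 6 (move_right): buffer="azycnpdnpdvdnp" (len 14), cursors c1@8 c2@11 c3@14, authorship ....111222..33
After op 7 (add_cursor(4)): buffer="azycnpdnpdvdnp" (len 14), cursors c4@4 c1@8 c2@11 c3@14, authorship ....111222..33
After op 8 (move_left): buffer="azycnpdnpdvdnp" (len 14), cursors c4@3 c1@7 c2@10 c3@13, authorship ....111222..33

Answer: 7 10 13 3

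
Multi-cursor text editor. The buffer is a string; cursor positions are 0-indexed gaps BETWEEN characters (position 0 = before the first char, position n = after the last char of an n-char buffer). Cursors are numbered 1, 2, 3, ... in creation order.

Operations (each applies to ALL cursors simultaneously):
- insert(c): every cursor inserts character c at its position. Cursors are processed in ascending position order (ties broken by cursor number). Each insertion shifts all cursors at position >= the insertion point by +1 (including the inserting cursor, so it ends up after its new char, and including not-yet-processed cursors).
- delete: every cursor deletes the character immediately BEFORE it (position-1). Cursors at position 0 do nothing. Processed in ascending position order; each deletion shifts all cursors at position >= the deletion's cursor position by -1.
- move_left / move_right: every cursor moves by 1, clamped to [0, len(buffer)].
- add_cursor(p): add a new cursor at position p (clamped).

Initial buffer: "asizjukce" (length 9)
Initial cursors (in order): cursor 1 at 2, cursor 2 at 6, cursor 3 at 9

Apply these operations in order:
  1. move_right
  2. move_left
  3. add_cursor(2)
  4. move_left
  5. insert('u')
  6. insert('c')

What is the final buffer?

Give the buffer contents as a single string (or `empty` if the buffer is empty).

Answer: auuccsizjucukucce

Derivation:
After op 1 (move_right): buffer="asizjukce" (len 9), cursors c1@3 c2@7 c3@9, authorship .........
After op 2 (move_left): buffer="asizjukce" (len 9), cursors c1@2 c2@6 c3@8, authorship .........
After op 3 (add_cursor(2)): buffer="asizjukce" (len 9), cursors c1@2 c4@2 c2@6 c3@8, authorship .........
After op 4 (move_left): buffer="asizjukce" (len 9), cursors c1@1 c4@1 c2@5 c3@7, authorship .........
After op 5 (insert('u')): buffer="auusizjuukuce" (len 13), cursors c1@3 c4@3 c2@8 c3@11, authorship .14....2..3..
After op 6 (insert('c')): buffer="auuccsizjucukucce" (len 17), cursors c1@5 c4@5 c2@11 c3@15, authorship .1414....22..33..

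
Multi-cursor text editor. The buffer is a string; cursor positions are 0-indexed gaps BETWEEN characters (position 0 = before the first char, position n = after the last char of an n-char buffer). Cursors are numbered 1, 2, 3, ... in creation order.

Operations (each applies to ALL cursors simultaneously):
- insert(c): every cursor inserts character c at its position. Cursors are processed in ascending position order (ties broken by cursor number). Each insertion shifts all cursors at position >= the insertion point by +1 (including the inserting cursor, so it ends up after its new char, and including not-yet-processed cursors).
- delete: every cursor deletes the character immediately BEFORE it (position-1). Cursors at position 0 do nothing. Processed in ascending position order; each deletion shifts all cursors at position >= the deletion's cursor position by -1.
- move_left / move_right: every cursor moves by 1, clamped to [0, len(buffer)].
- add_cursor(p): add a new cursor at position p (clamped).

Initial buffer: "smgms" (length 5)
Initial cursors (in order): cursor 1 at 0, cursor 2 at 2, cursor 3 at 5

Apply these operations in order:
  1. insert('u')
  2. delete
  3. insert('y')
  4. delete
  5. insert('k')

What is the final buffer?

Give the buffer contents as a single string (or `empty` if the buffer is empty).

After op 1 (insert('u')): buffer="usmugmsu" (len 8), cursors c1@1 c2@4 c3@8, authorship 1..2...3
After op 2 (delete): buffer="smgms" (len 5), cursors c1@0 c2@2 c3@5, authorship .....
After op 3 (insert('y')): buffer="ysmygmsy" (len 8), cursors c1@1 c2@4 c3@8, authorship 1..2...3
After op 4 (delete): buffer="smgms" (len 5), cursors c1@0 c2@2 c3@5, authorship .....
After op 5 (insert('k')): buffer="ksmkgmsk" (len 8), cursors c1@1 c2@4 c3@8, authorship 1..2...3

Answer: ksmkgmsk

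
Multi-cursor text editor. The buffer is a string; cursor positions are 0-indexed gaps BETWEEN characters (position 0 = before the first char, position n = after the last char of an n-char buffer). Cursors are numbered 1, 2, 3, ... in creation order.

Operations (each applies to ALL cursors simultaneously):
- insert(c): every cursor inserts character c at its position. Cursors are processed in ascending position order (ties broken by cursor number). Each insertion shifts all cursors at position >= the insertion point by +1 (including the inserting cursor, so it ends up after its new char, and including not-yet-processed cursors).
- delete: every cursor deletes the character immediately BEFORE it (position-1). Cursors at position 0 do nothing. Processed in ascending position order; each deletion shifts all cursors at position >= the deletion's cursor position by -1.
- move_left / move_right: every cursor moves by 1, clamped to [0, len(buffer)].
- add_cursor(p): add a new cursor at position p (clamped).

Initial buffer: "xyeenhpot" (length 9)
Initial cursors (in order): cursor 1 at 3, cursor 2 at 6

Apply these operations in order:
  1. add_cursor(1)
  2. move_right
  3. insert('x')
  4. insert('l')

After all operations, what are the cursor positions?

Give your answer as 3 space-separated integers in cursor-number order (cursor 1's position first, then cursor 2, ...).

After op 1 (add_cursor(1)): buffer="xyeenhpot" (len 9), cursors c3@1 c1@3 c2@6, authorship .........
After op 2 (move_right): buffer="xyeenhpot" (len 9), cursors c3@2 c1@4 c2@7, authorship .........
After op 3 (insert('x')): buffer="xyxeexnhpxot" (len 12), cursors c3@3 c1@6 c2@10, authorship ..3..1...2..
After op 4 (insert('l')): buffer="xyxleexlnhpxlot" (len 15), cursors c3@4 c1@8 c2@13, authorship ..33..11...22..

Answer: 8 13 4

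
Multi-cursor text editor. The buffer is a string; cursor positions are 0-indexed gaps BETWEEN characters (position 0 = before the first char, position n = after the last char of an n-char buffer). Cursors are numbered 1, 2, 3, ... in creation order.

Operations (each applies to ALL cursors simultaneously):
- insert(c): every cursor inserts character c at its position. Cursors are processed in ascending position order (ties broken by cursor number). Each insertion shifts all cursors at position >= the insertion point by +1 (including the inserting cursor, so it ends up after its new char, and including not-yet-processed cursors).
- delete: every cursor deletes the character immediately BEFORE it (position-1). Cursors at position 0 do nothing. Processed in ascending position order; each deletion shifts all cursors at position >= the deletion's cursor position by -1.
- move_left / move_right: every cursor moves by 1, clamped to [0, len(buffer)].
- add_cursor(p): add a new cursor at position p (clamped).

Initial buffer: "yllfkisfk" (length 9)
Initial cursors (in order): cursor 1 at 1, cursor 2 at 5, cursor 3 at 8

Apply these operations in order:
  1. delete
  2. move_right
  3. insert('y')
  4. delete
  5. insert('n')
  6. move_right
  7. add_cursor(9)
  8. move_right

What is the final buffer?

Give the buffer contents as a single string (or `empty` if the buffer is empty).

After op 1 (delete): buffer="llfisk" (len 6), cursors c1@0 c2@3 c3@5, authorship ......
After op 2 (move_right): buffer="llfisk" (len 6), cursors c1@1 c2@4 c3@6, authorship ......
After op 3 (insert('y')): buffer="lylfiysky" (len 9), cursors c1@2 c2@6 c3@9, authorship .1...2..3
After op 4 (delete): buffer="llfisk" (len 6), cursors c1@1 c2@4 c3@6, authorship ......
After op 5 (insert('n')): buffer="lnlfinskn" (len 9), cursors c1@2 c2@6 c3@9, authorship .1...2..3
After op 6 (move_right): buffer="lnlfinskn" (len 9), cursors c1@3 c2@7 c3@9, authorship .1...2..3
After op 7 (add_cursor(9)): buffer="lnlfinskn" (len 9), cursors c1@3 c2@7 c3@9 c4@9, authorship .1...2..3
After op 8 (move_right): buffer="lnlfinskn" (len 9), cursors c1@4 c2@8 c3@9 c4@9, authorship .1...2..3

Answer: lnlfinskn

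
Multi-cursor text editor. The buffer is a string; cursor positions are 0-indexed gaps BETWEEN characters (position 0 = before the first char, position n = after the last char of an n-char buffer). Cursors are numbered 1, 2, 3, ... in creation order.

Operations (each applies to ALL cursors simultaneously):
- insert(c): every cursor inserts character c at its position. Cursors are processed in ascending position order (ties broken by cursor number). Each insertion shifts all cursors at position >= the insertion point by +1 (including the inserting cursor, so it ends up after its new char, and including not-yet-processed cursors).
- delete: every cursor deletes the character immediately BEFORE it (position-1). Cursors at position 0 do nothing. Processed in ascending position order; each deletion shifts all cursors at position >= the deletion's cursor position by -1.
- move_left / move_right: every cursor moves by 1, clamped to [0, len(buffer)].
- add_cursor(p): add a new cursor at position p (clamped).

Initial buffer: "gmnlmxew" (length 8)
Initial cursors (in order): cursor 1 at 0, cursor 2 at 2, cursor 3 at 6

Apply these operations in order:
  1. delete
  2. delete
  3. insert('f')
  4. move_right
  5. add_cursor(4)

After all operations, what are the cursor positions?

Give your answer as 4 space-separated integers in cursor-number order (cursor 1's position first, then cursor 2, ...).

After op 1 (delete): buffer="gnlmew" (len 6), cursors c1@0 c2@1 c3@4, authorship ......
After op 2 (delete): buffer="nlew" (len 4), cursors c1@0 c2@0 c3@2, authorship ....
After op 3 (insert('f')): buffer="ffnlfew" (len 7), cursors c1@2 c2@2 c3@5, authorship 12..3..
After op 4 (move_right): buffer="ffnlfew" (len 7), cursors c1@3 c2@3 c3@6, authorship 12..3..
After op 5 (add_cursor(4)): buffer="ffnlfew" (len 7), cursors c1@3 c2@3 c4@4 c3@6, authorship 12..3..

Answer: 3 3 6 4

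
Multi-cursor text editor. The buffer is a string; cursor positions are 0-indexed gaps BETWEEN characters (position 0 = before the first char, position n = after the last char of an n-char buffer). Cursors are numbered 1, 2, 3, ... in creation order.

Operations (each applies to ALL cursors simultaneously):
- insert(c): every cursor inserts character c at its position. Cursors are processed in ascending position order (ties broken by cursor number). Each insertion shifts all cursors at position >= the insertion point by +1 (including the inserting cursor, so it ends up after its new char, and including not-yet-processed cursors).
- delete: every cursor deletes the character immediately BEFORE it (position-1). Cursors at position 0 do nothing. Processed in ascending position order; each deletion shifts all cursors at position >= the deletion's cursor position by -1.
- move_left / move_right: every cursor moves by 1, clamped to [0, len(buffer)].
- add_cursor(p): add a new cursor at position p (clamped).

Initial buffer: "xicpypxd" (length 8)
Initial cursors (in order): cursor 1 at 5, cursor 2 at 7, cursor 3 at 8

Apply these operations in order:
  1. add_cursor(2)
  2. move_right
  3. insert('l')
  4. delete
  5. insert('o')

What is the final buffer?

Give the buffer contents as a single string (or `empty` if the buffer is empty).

Answer: xicopypoxdoo

Derivation:
After op 1 (add_cursor(2)): buffer="xicpypxd" (len 8), cursors c4@2 c1@5 c2@7 c3@8, authorship ........
After op 2 (move_right): buffer="xicpypxd" (len 8), cursors c4@3 c1@6 c2@8 c3@8, authorship ........
After op 3 (insert('l')): buffer="xiclpyplxdll" (len 12), cursors c4@4 c1@8 c2@12 c3@12, authorship ...4...1..23
After op 4 (delete): buffer="xicpypxd" (len 8), cursors c4@3 c1@6 c2@8 c3@8, authorship ........
After op 5 (insert('o')): buffer="xicopypoxdoo" (len 12), cursors c4@4 c1@8 c2@12 c3@12, authorship ...4...1..23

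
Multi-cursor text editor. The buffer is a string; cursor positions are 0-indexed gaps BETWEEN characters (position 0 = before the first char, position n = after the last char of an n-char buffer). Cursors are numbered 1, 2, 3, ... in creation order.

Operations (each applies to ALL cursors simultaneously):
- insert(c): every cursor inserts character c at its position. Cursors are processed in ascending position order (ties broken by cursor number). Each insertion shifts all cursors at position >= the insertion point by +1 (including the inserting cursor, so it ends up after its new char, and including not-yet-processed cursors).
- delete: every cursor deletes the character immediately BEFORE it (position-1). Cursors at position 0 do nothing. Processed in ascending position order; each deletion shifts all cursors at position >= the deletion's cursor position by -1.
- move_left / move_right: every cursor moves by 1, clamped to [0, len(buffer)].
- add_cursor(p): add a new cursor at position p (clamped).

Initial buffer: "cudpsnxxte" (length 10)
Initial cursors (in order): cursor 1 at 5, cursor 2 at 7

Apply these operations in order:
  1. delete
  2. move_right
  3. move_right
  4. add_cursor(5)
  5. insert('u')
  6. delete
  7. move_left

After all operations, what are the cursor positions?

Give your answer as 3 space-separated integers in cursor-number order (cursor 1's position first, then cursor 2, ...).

Answer: 5 6 4

Derivation:
After op 1 (delete): buffer="cudpnxte" (len 8), cursors c1@4 c2@5, authorship ........
After op 2 (move_right): buffer="cudpnxte" (len 8), cursors c1@5 c2@6, authorship ........
After op 3 (move_right): buffer="cudpnxte" (len 8), cursors c1@6 c2@7, authorship ........
After op 4 (add_cursor(5)): buffer="cudpnxte" (len 8), cursors c3@5 c1@6 c2@7, authorship ........
After op 5 (insert('u')): buffer="cudpnuxutue" (len 11), cursors c3@6 c1@8 c2@10, authorship .....3.1.2.
After op 6 (delete): buffer="cudpnxte" (len 8), cursors c3@5 c1@6 c2@7, authorship ........
After op 7 (move_left): buffer="cudpnxte" (len 8), cursors c3@4 c1@5 c2@6, authorship ........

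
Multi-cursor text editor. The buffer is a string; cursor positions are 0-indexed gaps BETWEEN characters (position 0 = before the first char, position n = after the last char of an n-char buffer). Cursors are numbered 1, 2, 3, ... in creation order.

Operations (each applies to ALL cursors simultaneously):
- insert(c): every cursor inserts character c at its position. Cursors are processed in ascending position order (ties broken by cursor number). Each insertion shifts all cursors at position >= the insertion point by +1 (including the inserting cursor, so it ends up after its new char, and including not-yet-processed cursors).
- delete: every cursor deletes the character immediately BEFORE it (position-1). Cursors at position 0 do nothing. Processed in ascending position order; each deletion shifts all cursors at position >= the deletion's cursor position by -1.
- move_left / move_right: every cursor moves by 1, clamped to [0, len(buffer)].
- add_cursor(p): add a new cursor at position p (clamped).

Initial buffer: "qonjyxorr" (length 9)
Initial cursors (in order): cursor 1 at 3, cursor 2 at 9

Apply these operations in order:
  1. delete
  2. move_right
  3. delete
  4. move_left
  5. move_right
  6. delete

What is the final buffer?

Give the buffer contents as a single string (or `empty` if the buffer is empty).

Answer: qyx

Derivation:
After op 1 (delete): buffer="qojyxor" (len 7), cursors c1@2 c2@7, authorship .......
After op 2 (move_right): buffer="qojyxor" (len 7), cursors c1@3 c2@7, authorship .......
After op 3 (delete): buffer="qoyxo" (len 5), cursors c1@2 c2@5, authorship .....
After op 4 (move_left): buffer="qoyxo" (len 5), cursors c1@1 c2@4, authorship .....
After op 5 (move_right): buffer="qoyxo" (len 5), cursors c1@2 c2@5, authorship .....
After op 6 (delete): buffer="qyx" (len 3), cursors c1@1 c2@3, authorship ...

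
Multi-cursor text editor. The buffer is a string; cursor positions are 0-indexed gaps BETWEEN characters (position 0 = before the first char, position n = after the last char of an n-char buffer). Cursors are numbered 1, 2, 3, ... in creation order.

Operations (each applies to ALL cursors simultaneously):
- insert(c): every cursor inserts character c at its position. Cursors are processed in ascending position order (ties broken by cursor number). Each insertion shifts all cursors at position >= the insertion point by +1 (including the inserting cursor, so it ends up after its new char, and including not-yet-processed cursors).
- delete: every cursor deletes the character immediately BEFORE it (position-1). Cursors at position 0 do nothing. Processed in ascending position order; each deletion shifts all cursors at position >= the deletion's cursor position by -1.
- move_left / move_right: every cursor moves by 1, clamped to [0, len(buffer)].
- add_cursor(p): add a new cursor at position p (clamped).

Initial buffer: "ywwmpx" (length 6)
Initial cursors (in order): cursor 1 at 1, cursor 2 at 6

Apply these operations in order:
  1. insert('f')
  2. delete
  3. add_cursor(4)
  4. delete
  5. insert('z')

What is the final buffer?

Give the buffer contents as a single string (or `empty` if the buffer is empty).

Answer: zwwzpz

Derivation:
After op 1 (insert('f')): buffer="yfwwmpxf" (len 8), cursors c1@2 c2@8, authorship .1.....2
After op 2 (delete): buffer="ywwmpx" (len 6), cursors c1@1 c2@6, authorship ......
After op 3 (add_cursor(4)): buffer="ywwmpx" (len 6), cursors c1@1 c3@4 c2@6, authorship ......
After op 4 (delete): buffer="wwp" (len 3), cursors c1@0 c3@2 c2@3, authorship ...
After op 5 (insert('z')): buffer="zwwzpz" (len 6), cursors c1@1 c3@4 c2@6, authorship 1..3.2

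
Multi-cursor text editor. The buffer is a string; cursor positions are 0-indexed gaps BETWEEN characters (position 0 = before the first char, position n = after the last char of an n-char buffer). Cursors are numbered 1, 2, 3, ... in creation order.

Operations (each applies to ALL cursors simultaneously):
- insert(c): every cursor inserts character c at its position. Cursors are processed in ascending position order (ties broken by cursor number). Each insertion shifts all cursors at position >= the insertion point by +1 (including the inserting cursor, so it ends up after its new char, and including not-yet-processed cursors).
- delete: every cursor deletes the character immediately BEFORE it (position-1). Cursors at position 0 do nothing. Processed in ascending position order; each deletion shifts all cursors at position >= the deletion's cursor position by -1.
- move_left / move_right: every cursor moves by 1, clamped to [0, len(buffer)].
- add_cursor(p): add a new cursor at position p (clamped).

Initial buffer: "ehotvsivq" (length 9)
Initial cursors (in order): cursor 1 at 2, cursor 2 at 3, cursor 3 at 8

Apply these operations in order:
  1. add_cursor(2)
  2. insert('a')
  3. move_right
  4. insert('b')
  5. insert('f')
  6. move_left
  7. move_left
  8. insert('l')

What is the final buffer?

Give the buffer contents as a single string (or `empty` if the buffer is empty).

After op 1 (add_cursor(2)): buffer="ehotvsivq" (len 9), cursors c1@2 c4@2 c2@3 c3@8, authorship .........
After op 2 (insert('a')): buffer="ehaaoatvsivaq" (len 13), cursors c1@4 c4@4 c2@6 c3@12, authorship ..14.2.....3.
After op 3 (move_right): buffer="ehaaoatvsivaq" (len 13), cursors c1@5 c4@5 c2@7 c3@13, authorship ..14.2.....3.
After op 4 (insert('b')): buffer="ehaaobbatbvsivaqb" (len 17), cursors c1@7 c4@7 c2@10 c3@17, authorship ..14.142.2....3.3
After op 5 (insert('f')): buffer="ehaaobbffatbfvsivaqbf" (len 21), cursors c1@9 c4@9 c2@13 c3@21, authorship ..14.14142.22....3.33
After op 6 (move_left): buffer="ehaaobbffatbfvsivaqbf" (len 21), cursors c1@8 c4@8 c2@12 c3@20, authorship ..14.14142.22....3.33
After op 7 (move_left): buffer="ehaaobbffatbfvsivaqbf" (len 21), cursors c1@7 c4@7 c2@11 c3@19, authorship ..14.14142.22....3.33
After op 8 (insert('l')): buffer="ehaaobbllffatlbfvsivaqlbf" (len 25), cursors c1@9 c4@9 c2@14 c3@23, authorship ..14.1414142.222....3.333

Answer: ehaaobbllffatlbfvsivaqlbf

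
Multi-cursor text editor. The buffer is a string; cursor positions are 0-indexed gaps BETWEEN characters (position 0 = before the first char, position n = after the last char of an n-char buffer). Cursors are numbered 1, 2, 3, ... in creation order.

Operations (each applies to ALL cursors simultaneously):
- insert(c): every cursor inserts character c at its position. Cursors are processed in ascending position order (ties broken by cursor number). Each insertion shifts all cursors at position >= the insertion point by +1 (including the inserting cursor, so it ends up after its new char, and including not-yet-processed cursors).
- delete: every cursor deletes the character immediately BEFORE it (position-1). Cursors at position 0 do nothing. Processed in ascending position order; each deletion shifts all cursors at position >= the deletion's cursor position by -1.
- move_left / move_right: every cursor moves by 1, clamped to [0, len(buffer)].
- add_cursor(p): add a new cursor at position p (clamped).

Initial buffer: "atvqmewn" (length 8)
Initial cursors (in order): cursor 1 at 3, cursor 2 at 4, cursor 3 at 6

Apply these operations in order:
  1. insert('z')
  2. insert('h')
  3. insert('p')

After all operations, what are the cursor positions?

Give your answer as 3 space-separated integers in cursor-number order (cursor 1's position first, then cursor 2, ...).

Answer: 6 10 15

Derivation:
After op 1 (insert('z')): buffer="atvzqzmezwn" (len 11), cursors c1@4 c2@6 c3@9, authorship ...1.2..3..
After op 2 (insert('h')): buffer="atvzhqzhmezhwn" (len 14), cursors c1@5 c2@8 c3@12, authorship ...11.22..33..
After op 3 (insert('p')): buffer="atvzhpqzhpmezhpwn" (len 17), cursors c1@6 c2@10 c3@15, authorship ...111.222..333..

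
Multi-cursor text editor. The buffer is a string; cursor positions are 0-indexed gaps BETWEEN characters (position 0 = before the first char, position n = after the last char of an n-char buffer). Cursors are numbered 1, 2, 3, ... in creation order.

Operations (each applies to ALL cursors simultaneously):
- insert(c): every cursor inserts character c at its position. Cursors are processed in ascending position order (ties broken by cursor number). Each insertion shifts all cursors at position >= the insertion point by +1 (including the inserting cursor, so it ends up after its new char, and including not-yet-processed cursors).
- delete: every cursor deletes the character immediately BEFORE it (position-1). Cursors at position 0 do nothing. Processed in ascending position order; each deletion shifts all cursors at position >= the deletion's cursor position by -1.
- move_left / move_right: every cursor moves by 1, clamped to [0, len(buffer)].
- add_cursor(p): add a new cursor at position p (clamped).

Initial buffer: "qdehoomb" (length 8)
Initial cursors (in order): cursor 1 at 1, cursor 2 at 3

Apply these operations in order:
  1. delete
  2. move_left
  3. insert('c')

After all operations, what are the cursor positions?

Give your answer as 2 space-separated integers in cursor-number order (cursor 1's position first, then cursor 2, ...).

After op 1 (delete): buffer="dhoomb" (len 6), cursors c1@0 c2@1, authorship ......
After op 2 (move_left): buffer="dhoomb" (len 6), cursors c1@0 c2@0, authorship ......
After op 3 (insert('c')): buffer="ccdhoomb" (len 8), cursors c1@2 c2@2, authorship 12......

Answer: 2 2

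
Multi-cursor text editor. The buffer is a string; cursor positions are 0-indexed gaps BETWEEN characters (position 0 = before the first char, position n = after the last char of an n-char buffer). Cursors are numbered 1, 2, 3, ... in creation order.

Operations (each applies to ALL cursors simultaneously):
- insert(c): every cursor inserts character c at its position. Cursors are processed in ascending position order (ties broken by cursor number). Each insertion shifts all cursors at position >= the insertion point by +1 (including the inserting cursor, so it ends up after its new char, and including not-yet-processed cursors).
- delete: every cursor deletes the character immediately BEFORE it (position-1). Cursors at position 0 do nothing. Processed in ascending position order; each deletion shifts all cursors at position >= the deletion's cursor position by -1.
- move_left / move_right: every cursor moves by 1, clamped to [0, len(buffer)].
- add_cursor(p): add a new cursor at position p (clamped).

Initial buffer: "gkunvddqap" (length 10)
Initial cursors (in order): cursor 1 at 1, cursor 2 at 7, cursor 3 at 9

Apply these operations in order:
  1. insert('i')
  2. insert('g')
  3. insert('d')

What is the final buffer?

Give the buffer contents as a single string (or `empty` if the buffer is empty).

Answer: gigdkunvddigdqaigdp

Derivation:
After op 1 (insert('i')): buffer="gikunvddiqaip" (len 13), cursors c1@2 c2@9 c3@12, authorship .1......2..3.
After op 2 (insert('g')): buffer="gigkunvddigqaigp" (len 16), cursors c1@3 c2@11 c3@15, authorship .11......22..33.
After op 3 (insert('d')): buffer="gigdkunvddigdqaigdp" (len 19), cursors c1@4 c2@13 c3@18, authorship .111......222..333.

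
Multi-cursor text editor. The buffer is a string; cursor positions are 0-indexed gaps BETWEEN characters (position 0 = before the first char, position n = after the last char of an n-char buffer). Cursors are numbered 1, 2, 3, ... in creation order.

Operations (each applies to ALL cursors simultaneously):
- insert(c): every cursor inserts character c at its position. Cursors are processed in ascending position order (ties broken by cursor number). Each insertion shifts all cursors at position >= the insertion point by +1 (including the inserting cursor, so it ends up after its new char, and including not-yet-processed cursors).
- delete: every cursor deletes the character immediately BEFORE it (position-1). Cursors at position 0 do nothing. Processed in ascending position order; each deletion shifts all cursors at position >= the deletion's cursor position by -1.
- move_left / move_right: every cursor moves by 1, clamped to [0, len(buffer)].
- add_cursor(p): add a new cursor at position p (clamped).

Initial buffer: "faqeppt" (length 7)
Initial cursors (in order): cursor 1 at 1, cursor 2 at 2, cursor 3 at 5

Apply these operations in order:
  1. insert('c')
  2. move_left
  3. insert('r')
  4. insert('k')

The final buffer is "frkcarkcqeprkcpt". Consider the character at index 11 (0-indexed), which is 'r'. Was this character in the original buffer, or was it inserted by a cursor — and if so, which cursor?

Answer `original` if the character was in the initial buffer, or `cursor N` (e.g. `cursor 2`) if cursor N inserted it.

Answer: cursor 3

Derivation:
After op 1 (insert('c')): buffer="fcacqepcpt" (len 10), cursors c1@2 c2@4 c3@8, authorship .1.2...3..
After op 2 (move_left): buffer="fcacqepcpt" (len 10), cursors c1@1 c2@3 c3@7, authorship .1.2...3..
After op 3 (insert('r')): buffer="frcarcqeprcpt" (len 13), cursors c1@2 c2@5 c3@10, authorship .11.22...33..
After op 4 (insert('k')): buffer="frkcarkcqeprkcpt" (len 16), cursors c1@3 c2@7 c3@13, authorship .111.222...333..
Authorship (.=original, N=cursor N): . 1 1 1 . 2 2 2 . . . 3 3 3 . .
Index 11: author = 3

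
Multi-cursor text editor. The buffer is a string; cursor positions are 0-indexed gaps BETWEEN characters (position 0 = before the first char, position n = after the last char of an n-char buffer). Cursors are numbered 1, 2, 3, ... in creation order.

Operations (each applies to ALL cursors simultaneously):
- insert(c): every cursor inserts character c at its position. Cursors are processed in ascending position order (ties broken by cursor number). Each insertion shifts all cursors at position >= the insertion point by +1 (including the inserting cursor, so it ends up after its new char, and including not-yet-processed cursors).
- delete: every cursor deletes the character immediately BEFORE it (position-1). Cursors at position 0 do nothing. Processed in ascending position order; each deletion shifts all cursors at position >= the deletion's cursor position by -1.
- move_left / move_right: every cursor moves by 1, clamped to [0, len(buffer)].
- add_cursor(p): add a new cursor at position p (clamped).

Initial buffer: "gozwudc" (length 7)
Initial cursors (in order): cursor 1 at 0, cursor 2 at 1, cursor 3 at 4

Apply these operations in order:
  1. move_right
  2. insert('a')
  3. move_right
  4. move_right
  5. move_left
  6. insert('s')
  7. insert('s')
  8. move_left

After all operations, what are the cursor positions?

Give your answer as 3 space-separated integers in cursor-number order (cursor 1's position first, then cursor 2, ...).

Answer: 4 8 14

Derivation:
After op 1 (move_right): buffer="gozwudc" (len 7), cursors c1@1 c2@2 c3@5, authorship .......
After op 2 (insert('a')): buffer="gaoazwuadc" (len 10), cursors c1@2 c2@4 c3@8, authorship .1.2...3..
After op 3 (move_right): buffer="gaoazwuadc" (len 10), cursors c1@3 c2@5 c3@9, authorship .1.2...3..
After op 4 (move_right): buffer="gaoazwuadc" (len 10), cursors c1@4 c2@6 c3@10, authorship .1.2...3..
After op 5 (move_left): buffer="gaoazwuadc" (len 10), cursors c1@3 c2@5 c3@9, authorship .1.2...3..
After op 6 (insert('s')): buffer="gaosazswuadsc" (len 13), cursors c1@4 c2@7 c3@12, authorship .1.12.2..3.3.
After op 7 (insert('s')): buffer="gaossazsswuadssc" (len 16), cursors c1@5 c2@9 c3@15, authorship .1.112.22..3.33.
After op 8 (move_left): buffer="gaossazsswuadssc" (len 16), cursors c1@4 c2@8 c3@14, authorship .1.112.22..3.33.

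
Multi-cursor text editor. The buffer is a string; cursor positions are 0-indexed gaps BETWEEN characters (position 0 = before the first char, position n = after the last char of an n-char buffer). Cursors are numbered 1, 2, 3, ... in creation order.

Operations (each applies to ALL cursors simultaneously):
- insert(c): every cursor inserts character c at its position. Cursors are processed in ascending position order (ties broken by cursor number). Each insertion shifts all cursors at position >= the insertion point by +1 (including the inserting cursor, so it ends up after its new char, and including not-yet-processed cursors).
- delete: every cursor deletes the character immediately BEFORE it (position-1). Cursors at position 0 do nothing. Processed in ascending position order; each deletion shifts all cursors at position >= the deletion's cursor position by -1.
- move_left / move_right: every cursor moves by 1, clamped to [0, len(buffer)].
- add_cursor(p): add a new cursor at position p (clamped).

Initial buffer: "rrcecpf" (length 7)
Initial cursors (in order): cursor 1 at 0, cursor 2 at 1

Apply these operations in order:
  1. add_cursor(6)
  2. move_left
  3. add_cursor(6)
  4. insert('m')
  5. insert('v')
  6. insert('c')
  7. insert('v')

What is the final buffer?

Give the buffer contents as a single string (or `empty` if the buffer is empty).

After op 1 (add_cursor(6)): buffer="rrcecpf" (len 7), cursors c1@0 c2@1 c3@6, authorship .......
After op 2 (move_left): buffer="rrcecpf" (len 7), cursors c1@0 c2@0 c3@5, authorship .......
After op 3 (add_cursor(6)): buffer="rrcecpf" (len 7), cursors c1@0 c2@0 c3@5 c4@6, authorship .......
After op 4 (insert('m')): buffer="mmrrcecmpmf" (len 11), cursors c1@2 c2@2 c3@8 c4@10, authorship 12.....3.4.
After op 5 (insert('v')): buffer="mmvvrrcecmvpmvf" (len 15), cursors c1@4 c2@4 c3@11 c4@14, authorship 1212.....33.44.
After op 6 (insert('c')): buffer="mmvvccrrcecmvcpmvcf" (len 19), cursors c1@6 c2@6 c3@14 c4@18, authorship 121212.....333.444.
After op 7 (insert('v')): buffer="mmvvccvvrrcecmvcvpmvcvf" (len 23), cursors c1@8 c2@8 c3@17 c4@22, authorship 12121212.....3333.4444.

Answer: mmvvccvvrrcecmvcvpmvcvf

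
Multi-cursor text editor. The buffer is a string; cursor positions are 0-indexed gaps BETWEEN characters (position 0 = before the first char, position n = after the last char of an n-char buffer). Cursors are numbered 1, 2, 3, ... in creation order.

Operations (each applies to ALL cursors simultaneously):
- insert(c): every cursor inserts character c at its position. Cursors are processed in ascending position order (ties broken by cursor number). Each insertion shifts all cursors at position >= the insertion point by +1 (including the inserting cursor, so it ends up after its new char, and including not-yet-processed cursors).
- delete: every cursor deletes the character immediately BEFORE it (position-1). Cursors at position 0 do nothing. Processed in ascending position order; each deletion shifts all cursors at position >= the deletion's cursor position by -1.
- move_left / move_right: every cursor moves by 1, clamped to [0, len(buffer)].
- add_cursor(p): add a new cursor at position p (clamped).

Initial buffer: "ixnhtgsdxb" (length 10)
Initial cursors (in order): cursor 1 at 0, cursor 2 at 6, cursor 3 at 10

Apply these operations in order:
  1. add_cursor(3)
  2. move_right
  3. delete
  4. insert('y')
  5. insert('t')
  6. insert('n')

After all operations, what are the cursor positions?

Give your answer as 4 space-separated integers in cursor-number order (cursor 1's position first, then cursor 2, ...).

Answer: 3 13 18 8

Derivation:
After op 1 (add_cursor(3)): buffer="ixnhtgsdxb" (len 10), cursors c1@0 c4@3 c2@6 c3@10, authorship ..........
After op 2 (move_right): buffer="ixnhtgsdxb" (len 10), cursors c1@1 c4@4 c2@7 c3@10, authorship ..........
After op 3 (delete): buffer="xntgdx" (len 6), cursors c1@0 c4@2 c2@4 c3@6, authorship ......
After op 4 (insert('y')): buffer="yxnytgydxy" (len 10), cursors c1@1 c4@4 c2@7 c3@10, authorship 1..4..2..3
After op 5 (insert('t')): buffer="ytxnyttgytdxyt" (len 14), cursors c1@2 c4@6 c2@10 c3@14, authorship 11..44..22..33
After op 6 (insert('n')): buffer="ytnxnytntgytndxytn" (len 18), cursors c1@3 c4@8 c2@13 c3@18, authorship 111..444..222..333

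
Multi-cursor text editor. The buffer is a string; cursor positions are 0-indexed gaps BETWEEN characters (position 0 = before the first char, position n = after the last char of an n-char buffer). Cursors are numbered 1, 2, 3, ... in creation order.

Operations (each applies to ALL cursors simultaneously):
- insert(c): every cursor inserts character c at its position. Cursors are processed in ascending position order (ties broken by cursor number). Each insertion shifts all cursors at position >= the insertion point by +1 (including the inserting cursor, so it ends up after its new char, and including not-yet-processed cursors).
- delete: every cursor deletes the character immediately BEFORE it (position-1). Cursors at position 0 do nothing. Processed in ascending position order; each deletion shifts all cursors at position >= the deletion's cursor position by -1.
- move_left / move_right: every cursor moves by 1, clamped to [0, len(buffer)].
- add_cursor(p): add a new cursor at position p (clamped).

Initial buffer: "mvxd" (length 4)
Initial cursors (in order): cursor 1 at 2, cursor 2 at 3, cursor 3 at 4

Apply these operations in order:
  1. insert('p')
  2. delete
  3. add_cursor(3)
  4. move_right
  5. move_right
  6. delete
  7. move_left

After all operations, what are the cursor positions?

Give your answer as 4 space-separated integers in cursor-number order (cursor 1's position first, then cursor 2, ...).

After op 1 (insert('p')): buffer="mvpxpdp" (len 7), cursors c1@3 c2@5 c3@7, authorship ..1.2.3
After op 2 (delete): buffer="mvxd" (len 4), cursors c1@2 c2@3 c3@4, authorship ....
After op 3 (add_cursor(3)): buffer="mvxd" (len 4), cursors c1@2 c2@3 c4@3 c3@4, authorship ....
After op 4 (move_right): buffer="mvxd" (len 4), cursors c1@3 c2@4 c3@4 c4@4, authorship ....
After op 5 (move_right): buffer="mvxd" (len 4), cursors c1@4 c2@4 c3@4 c4@4, authorship ....
After op 6 (delete): buffer="" (len 0), cursors c1@0 c2@0 c3@0 c4@0, authorship 
After op 7 (move_left): buffer="" (len 0), cursors c1@0 c2@0 c3@0 c4@0, authorship 

Answer: 0 0 0 0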